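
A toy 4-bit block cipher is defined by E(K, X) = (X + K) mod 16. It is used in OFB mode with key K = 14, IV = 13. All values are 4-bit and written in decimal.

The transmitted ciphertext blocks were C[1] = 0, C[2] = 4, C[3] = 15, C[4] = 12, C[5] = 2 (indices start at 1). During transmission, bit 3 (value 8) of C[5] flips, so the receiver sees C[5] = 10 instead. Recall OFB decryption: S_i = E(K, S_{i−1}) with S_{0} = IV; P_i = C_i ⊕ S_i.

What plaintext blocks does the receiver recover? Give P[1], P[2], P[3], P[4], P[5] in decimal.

P[1] = 11, P[2] = 13, P[3] = 8, P[4] = 9, P[5] = 9

Only C[5] changed, to 10. In OFB, a change in C_i flips the same bit in P_i only; the keystream is unaffected. Decrypting the received ciphertext:
P[1]: S = E(K, 13) = 11; 0 ⊕ 11 = 11.
P[2]: S = E(K, 11) = 9; 4 ⊕ 9 = 13.
P[3]: S = E(K, 9) = 7; 15 ⊕ 7 = 8.
P[4]: S = E(K, 7) = 5; 12 ⊕ 5 = 9.
P[5]: S = E(K, 5) = 3; 10 ⊕ 3 = 9.
Blocks that differ from the original plaintext: P[5].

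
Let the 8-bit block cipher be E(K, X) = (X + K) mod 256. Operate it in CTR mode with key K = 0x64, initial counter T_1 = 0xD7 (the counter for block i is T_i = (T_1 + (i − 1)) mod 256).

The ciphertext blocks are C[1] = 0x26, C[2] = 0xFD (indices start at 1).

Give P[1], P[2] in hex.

P[1] = 0x1D, P[2] = 0xC1

CTR decryption: S_i = E(K, T_i) where T_i is the counter for block i; P_i = C_i ⊕ S_i.
P[1]: T = 0xD7, S = E(K, T) = 0x3B; 0x26 ⊕ 0x3B = 0x1D.
P[2]: T = 0xD8, S = E(K, T) = 0x3C; 0xFD ⊕ 0x3C = 0xC1.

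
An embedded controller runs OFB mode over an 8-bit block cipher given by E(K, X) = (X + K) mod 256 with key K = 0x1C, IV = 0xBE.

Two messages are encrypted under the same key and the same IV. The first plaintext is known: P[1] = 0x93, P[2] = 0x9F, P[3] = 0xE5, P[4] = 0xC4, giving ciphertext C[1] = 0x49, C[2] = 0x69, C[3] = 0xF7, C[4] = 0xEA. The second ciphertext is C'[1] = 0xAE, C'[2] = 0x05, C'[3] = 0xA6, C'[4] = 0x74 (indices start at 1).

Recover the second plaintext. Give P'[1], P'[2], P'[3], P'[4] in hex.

P'[1] = 0x74, P'[2] = 0xF3, P'[3] = 0xB4, P'[4] = 0x5A

In OFB with a reused IV, both messages share the same keystream S_i, so C_i ⊕ C'_i = P_i ⊕ P'_i and thus P'_i = P_i ⊕ C_i ⊕ C'_i.
P'[1]: 0x93 ⊕ 0x49 ⊕ 0xAE = 0x74.
P'[2]: 0x9F ⊕ 0x69 ⊕ 0x05 = 0xF3.
P'[3]: 0xE5 ⊕ 0xF7 ⊕ 0xA6 = 0xB4.
P'[4]: 0xC4 ⊕ 0xEA ⊕ 0x74 = 0x5A.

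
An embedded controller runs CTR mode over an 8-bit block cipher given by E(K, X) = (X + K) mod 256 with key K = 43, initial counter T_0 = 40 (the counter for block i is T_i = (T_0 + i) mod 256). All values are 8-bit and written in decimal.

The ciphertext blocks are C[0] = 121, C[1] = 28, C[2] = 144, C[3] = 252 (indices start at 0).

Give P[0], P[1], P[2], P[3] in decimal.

P[0] = 42, P[1] = 72, P[2] = 197, P[3] = 170

CTR decryption: S_i = E(K, T_i) where T_i is the counter for block i; P_i = C_i ⊕ S_i.
P[0]: T = 40, S = E(K, T) = 83; 121 ⊕ 83 = 42.
P[1]: T = 41, S = E(K, T) = 84; 28 ⊕ 84 = 72.
P[2]: T = 42, S = E(K, T) = 85; 144 ⊕ 85 = 197.
P[3]: T = 43, S = E(K, T) = 86; 252 ⊕ 86 = 170.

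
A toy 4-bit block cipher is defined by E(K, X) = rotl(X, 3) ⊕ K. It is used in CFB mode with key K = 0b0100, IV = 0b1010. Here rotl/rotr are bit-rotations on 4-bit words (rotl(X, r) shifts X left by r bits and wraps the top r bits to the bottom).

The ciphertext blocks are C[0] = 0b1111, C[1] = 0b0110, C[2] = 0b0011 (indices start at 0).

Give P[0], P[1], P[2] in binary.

P[0] = 0b1110, P[1] = 0b1101, P[2] = 0b0100

CFB decryption: P_i = C_i ⊕ E(K, C_{i−1}), with C_{−1} = IV.
P[0]: E(K, 0b1010) = 0b0001; 0b1111 ⊕ 0b0001 = 0b1110.
P[1]: E(K, 0b1111) = 0b1011; 0b0110 ⊕ 0b1011 = 0b1101.
P[2]: E(K, 0b0110) = 0b0111; 0b0011 ⊕ 0b0111 = 0b0100.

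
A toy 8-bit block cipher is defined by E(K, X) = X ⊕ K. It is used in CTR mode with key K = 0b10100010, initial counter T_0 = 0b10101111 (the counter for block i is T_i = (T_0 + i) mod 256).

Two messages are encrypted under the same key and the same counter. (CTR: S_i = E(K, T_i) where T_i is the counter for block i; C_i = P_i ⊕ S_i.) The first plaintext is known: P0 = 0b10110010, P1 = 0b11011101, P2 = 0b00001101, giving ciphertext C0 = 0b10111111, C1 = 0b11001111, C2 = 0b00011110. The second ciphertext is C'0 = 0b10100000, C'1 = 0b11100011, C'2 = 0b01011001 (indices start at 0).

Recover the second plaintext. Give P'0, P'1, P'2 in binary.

P'0 = 0b10101101, P'1 = 0b11110001, P'2 = 0b01001010

In CTR with a reused counter, both messages share the same keystream S_i, so C_i ⊕ C'_i = P_i ⊕ P'_i and thus P'_i = P_i ⊕ C_i ⊕ C'_i.
P'0: 0b10110010 ⊕ 0b10111111 ⊕ 0b10100000 = 0b10101101.
P'1: 0b11011101 ⊕ 0b11001111 ⊕ 0b11100011 = 0b11110001.
P'2: 0b00001101 ⊕ 0b00011110 ⊕ 0b01011001 = 0b01001010.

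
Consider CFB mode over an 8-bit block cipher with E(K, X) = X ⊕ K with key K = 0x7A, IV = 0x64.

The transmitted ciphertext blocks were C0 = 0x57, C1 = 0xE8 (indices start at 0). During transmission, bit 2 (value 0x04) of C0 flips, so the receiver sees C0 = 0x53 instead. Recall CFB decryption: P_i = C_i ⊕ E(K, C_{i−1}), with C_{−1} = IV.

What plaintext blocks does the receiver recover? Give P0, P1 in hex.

P0 = 0x4D, P1 = 0xC1

Only C0 changed, to 0x53. In CFB, a change in C_i flips the same bit in P_i and garbles P_{i+1}. Decrypting the received ciphertext:
P0: E(K, 0x64) = 0x1E; 0x53 ⊕ 0x1E = 0x4D.
P1: E(K, 0x53) = 0x29; 0xE8 ⊕ 0x29 = 0xC1.
Blocks that differ from the original plaintext: P0, P1.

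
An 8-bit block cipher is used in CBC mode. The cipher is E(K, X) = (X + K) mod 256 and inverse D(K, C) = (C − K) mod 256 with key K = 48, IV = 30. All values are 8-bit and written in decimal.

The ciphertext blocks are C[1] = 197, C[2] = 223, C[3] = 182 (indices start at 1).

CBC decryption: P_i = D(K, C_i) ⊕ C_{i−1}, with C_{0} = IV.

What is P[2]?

P[2] = 106

P[2]: D(K, 223) = 175; 175 ⊕ 197 = 106.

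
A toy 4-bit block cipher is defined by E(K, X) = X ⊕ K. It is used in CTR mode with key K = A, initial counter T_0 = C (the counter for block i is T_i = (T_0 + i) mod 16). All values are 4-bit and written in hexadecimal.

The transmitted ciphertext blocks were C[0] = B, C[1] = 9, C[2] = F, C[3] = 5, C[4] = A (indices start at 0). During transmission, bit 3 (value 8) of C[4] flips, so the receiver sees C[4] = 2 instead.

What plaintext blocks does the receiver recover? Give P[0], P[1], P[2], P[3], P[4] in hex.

CTR decryption: S_i = E(K, T_i) where T_i is the counter for block i; P_i = C_i ⊕ S_i.
Only C[4] changed, to 2. In CTR, a change in C_i flips the same bit in P_i only; the keystream is unaffected. Decrypting the received ciphertext:
P[0]: T = C, S = E(K, T) = 6; B ⊕ 6 = D.
P[1]: T = D, S = E(K, T) = 7; 9 ⊕ 7 = E.
P[2]: T = E, S = E(K, T) = 4; F ⊕ 4 = B.
P[3]: T = F, S = E(K, T) = 5; 5 ⊕ 5 = 0.
P[4]: T = 0, S = E(K, T) = A; 2 ⊕ A = 8.
Blocks that differ from the original plaintext: P[4].

P[0] = D, P[1] = E, P[2] = B, P[3] = 0, P[4] = 8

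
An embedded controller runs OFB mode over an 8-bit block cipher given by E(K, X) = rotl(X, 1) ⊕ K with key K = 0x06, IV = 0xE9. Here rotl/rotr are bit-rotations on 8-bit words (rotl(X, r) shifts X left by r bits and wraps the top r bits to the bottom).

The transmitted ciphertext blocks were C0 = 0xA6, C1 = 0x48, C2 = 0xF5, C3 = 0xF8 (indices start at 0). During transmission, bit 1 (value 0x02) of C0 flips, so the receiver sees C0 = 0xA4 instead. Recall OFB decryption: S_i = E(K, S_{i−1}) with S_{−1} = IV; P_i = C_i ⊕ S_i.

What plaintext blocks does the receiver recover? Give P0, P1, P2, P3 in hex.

P0 = 0x71, P1 = 0xE5, P2 = 0xA8, P3 = 0x44

Only C0 changed, to 0xA4. In OFB, a change in C_i flips the same bit in P_i only; the keystream is unaffected. Decrypting the received ciphertext:
P0: S = E(K, 0xE9) = 0xD5; 0xA4 ⊕ 0xD5 = 0x71.
P1: S = E(K, 0xD5) = 0xAD; 0x48 ⊕ 0xAD = 0xE5.
P2: S = E(K, 0xAD) = 0x5D; 0xF5 ⊕ 0x5D = 0xA8.
P3: S = E(K, 0x5D) = 0xBC; 0xF8 ⊕ 0xBC = 0x44.
Blocks that differ from the original plaintext: P0.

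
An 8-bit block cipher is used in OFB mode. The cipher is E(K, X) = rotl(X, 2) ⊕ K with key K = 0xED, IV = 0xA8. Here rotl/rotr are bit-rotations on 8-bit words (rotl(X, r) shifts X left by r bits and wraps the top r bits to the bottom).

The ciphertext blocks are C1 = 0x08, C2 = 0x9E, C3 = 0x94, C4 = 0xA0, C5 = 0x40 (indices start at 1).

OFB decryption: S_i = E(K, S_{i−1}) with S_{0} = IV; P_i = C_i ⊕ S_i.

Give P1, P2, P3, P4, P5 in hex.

P1: S = E(K, 0xA8) = 0x4F; 0x08 ⊕ 0x4F = 0x47.
P2: S = E(K, 0x4F) = 0xD0; 0x9E ⊕ 0xD0 = 0x4E.
P3: S = E(K, 0xD0) = 0xAE; 0x94 ⊕ 0xAE = 0x3A.
P4: S = E(K, 0xAE) = 0x57; 0xA0 ⊕ 0x57 = 0xF7.
P5: S = E(K, 0x57) = 0xB0; 0x40 ⊕ 0xB0 = 0xF0.

P1 = 0x47, P2 = 0x4E, P3 = 0x3A, P4 = 0xF7, P5 = 0xF0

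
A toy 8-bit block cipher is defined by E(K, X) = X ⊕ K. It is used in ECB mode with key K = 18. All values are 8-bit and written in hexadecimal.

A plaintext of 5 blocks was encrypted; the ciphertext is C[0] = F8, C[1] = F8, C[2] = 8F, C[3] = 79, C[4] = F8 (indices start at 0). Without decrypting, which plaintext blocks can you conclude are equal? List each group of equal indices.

P[0] = P[1] = P[4]

ECB encrypts each block independently with the same key, so equal ciphertext blocks imply equal plaintext blocks.
C[0] = C[1] = C[4] = F8, so P[0] = P[1] = P[4].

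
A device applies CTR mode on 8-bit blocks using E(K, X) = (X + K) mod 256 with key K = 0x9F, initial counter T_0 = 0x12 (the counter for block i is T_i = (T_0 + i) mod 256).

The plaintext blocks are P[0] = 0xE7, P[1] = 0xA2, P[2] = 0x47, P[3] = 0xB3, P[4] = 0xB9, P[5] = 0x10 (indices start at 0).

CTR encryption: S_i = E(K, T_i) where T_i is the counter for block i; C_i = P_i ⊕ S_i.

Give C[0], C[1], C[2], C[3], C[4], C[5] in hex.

C[0] = 0x56, C[1] = 0x10, C[2] = 0xF4, C[3] = 0x07, C[4] = 0x0C, C[5] = 0xA6

C[0]: T = 0x12, S = E(K, T) = 0xB1; 0xE7 ⊕ 0xB1 = 0x56.
C[1]: T = 0x13, S = E(K, T) = 0xB2; 0xA2 ⊕ 0xB2 = 0x10.
C[2]: T = 0x14, S = E(K, T) = 0xB3; 0x47 ⊕ 0xB3 = 0xF4.
C[3]: T = 0x15, S = E(K, T) = 0xB4; 0xB3 ⊕ 0xB4 = 0x07.
C[4]: T = 0x16, S = E(K, T) = 0xB5; 0xB9 ⊕ 0xB5 = 0x0C.
C[5]: T = 0x17, S = E(K, T) = 0xB6; 0x10 ⊕ 0xB6 = 0xA6.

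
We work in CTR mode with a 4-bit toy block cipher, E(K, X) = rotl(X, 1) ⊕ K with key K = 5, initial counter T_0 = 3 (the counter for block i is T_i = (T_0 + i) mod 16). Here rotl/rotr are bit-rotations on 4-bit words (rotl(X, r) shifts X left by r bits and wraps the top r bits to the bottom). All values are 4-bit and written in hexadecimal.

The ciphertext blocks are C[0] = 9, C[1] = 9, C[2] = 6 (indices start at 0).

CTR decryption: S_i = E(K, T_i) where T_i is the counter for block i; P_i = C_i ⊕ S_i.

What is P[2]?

P[2] = 9

P[2]: T = 5, S = E(K, T) = F; 6 ⊕ F = 9.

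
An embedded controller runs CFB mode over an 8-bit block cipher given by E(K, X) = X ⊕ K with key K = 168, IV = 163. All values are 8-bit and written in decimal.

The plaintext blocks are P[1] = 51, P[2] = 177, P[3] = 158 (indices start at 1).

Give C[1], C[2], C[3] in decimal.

CFB encryption: C_i = P_i ⊕ E(K, C_{i−1}), with C_{0} = IV.
C[1]: E(K, 163) = 11; 51 ⊕ 11 = 56.
C[2]: E(K, 56) = 144; 177 ⊕ 144 = 33.
C[3]: E(K, 33) = 137; 158 ⊕ 137 = 23.

C[1] = 56, C[2] = 33, C[3] = 23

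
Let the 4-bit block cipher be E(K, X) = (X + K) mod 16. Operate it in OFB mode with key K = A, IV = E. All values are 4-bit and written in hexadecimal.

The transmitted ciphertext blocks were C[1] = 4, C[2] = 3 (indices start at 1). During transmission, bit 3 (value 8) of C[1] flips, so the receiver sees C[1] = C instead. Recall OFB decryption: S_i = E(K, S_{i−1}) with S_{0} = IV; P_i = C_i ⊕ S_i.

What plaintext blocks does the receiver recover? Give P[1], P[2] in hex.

P[1] = 4, P[2] = 1

Only C[1] changed, to C. In OFB, a change in C_i flips the same bit in P_i only; the keystream is unaffected. Decrypting the received ciphertext:
P[1]: S = E(K, E) = 8; C ⊕ 8 = 4.
P[2]: S = E(K, 8) = 2; 3 ⊕ 2 = 1.
Blocks that differ from the original plaintext: P[1].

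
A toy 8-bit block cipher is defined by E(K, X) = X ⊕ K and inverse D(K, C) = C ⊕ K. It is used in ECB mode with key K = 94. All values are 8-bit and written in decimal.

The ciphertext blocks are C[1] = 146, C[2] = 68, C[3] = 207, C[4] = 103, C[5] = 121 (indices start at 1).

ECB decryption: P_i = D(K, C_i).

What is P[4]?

P[4] = 57

P[4]: D(K, 103) = 57.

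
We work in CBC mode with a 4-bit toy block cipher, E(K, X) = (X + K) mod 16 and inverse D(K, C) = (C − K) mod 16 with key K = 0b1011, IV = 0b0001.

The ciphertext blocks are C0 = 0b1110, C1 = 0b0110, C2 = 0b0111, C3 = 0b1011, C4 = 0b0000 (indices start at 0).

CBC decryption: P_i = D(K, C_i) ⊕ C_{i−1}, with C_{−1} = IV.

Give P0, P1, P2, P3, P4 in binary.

P0: D(K, 0b1110) = 0b0011; 0b0011 ⊕ 0b0001 = 0b0010.
P1: D(K, 0b0110) = 0b1011; 0b1011 ⊕ 0b1110 = 0b0101.
P2: D(K, 0b0111) = 0b1100; 0b1100 ⊕ 0b0110 = 0b1010.
P3: D(K, 0b1011) = 0b0000; 0b0000 ⊕ 0b0111 = 0b0111.
P4: D(K, 0b0000) = 0b0101; 0b0101 ⊕ 0b1011 = 0b1110.

P0 = 0b0010, P1 = 0b0101, P2 = 0b1010, P3 = 0b0111, P4 = 0b1110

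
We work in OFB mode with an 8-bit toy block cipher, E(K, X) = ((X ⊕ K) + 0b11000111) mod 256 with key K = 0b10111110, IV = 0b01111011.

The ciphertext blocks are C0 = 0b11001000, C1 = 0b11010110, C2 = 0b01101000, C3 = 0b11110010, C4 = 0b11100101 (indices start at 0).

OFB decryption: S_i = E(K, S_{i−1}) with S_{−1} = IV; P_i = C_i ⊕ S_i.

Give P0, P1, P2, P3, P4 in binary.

P0 = 0b01000100, P1 = 0b00101111, P2 = 0b01100110, P3 = 0b10000101, P4 = 0b01110101

P0: S = E(K, 0b01111011) = 0b10001100; 0b11001000 ⊕ 0b10001100 = 0b01000100.
P1: S = E(K, 0b10001100) = 0b11111001; 0b11010110 ⊕ 0b11111001 = 0b00101111.
P2: S = E(K, 0b11111001) = 0b00001110; 0b01101000 ⊕ 0b00001110 = 0b01100110.
P3: S = E(K, 0b00001110) = 0b01110111; 0b11110010 ⊕ 0b01110111 = 0b10000101.
P4: S = E(K, 0b01110111) = 0b10010000; 0b11100101 ⊕ 0b10010000 = 0b01110101.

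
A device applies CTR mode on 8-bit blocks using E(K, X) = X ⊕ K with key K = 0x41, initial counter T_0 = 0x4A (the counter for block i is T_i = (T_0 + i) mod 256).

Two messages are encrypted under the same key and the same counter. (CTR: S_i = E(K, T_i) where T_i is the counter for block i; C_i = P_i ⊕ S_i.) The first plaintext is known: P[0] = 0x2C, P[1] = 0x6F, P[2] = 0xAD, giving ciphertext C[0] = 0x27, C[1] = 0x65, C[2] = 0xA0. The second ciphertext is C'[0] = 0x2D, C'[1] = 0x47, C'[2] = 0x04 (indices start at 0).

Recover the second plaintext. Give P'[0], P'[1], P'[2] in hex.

P'[0] = 0x26, P'[1] = 0x4D, P'[2] = 0x09

In CTR with a reused counter, both messages share the same keystream S_i, so C_i ⊕ C'_i = P_i ⊕ P'_i and thus P'_i = P_i ⊕ C_i ⊕ C'_i.
P'[0]: 0x2C ⊕ 0x27 ⊕ 0x2D = 0x26.
P'[1]: 0x6F ⊕ 0x65 ⊕ 0x47 = 0x4D.
P'[2]: 0xAD ⊕ 0xA0 ⊕ 0x04 = 0x09.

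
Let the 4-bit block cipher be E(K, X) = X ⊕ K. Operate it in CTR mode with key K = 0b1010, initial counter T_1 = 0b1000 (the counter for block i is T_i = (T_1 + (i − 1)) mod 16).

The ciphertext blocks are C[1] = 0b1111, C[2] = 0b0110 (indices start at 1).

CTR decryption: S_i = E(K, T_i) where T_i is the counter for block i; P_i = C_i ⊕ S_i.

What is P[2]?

P[2]: T = 0b1001, S = E(K, T) = 0b0011; 0b0110 ⊕ 0b0011 = 0b0101.

P[2] = 0b0101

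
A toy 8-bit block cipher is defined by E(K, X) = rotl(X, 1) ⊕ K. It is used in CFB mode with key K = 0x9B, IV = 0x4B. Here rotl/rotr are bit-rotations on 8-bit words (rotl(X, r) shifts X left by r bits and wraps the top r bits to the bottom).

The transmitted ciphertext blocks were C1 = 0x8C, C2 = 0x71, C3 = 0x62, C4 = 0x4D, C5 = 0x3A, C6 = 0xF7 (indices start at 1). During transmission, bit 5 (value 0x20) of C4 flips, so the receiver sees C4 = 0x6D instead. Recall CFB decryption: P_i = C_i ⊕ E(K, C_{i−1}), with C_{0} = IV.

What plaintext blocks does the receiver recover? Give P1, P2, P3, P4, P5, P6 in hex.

Only C4 changed, to 0x6D. In CFB, a change in C_i flips the same bit in P_i and garbles P_{i+1}. Decrypting the received ciphertext:
P1: E(K, 0x4B) = 0x0D; 0x8C ⊕ 0x0D = 0x81.
P2: E(K, 0x8C) = 0x82; 0x71 ⊕ 0x82 = 0xF3.
P3: E(K, 0x71) = 0x79; 0x62 ⊕ 0x79 = 0x1B.
P4: E(K, 0x62) = 0x5F; 0x6D ⊕ 0x5F = 0x32.
P5: E(K, 0x6D) = 0x41; 0x3A ⊕ 0x41 = 0x7B.
P6: E(K, 0x3A) = 0xEF; 0xF7 ⊕ 0xEF = 0x18.
Blocks that differ from the original plaintext: P4, P5.

P1 = 0x81, P2 = 0xF3, P3 = 0x1B, P4 = 0x32, P5 = 0x7B, P6 = 0x18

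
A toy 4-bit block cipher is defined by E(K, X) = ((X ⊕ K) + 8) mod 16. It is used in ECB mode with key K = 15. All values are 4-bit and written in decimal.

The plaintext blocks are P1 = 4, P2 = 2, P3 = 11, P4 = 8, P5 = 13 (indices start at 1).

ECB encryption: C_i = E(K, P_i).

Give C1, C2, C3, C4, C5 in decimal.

C1: E(K, 4) = 3.
C2: E(K, 2) = 5.
C3: E(K, 11) = 12.
C4: E(K, 8) = 15.
C5: E(K, 13) = 10.

C1 = 3, C2 = 5, C3 = 12, C4 = 15, C5 = 10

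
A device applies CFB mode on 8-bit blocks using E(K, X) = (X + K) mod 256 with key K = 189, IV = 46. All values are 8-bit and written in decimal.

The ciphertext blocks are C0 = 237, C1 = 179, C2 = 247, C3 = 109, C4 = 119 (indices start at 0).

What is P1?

P1 = 25

CFB decryption: P_i = C_i ⊕ E(K, C_{i−1}), with C_{−1} = IV.
P1: E(K, 237) = 170; 179 ⊕ 170 = 25.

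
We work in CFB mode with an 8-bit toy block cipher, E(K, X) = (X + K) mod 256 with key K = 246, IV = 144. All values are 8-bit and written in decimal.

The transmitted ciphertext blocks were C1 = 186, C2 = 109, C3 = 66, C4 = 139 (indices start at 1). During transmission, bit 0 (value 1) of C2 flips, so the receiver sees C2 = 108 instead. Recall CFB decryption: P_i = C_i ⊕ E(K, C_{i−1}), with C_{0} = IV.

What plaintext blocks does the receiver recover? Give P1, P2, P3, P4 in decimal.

P1 = 60, P2 = 220, P3 = 32, P4 = 179

Only C2 changed, to 108. In CFB, a change in C_i flips the same bit in P_i and garbles P_{i+1}. Decrypting the received ciphertext:
P1: E(K, 144) = 134; 186 ⊕ 134 = 60.
P2: E(K, 186) = 176; 108 ⊕ 176 = 220.
P3: E(K, 108) = 98; 66 ⊕ 98 = 32.
P4: E(K, 66) = 56; 139 ⊕ 56 = 179.
Blocks that differ from the original plaintext: P2, P3.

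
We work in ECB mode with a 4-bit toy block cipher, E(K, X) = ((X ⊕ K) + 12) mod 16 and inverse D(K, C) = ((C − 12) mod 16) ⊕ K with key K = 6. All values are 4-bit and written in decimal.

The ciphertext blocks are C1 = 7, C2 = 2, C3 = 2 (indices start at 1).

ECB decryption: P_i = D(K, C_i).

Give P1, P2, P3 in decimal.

P1: D(K, 7) = 13.
P2: D(K, 2) = 0.
P3: D(K, 2) = 0.

P1 = 13, P2 = 0, P3 = 0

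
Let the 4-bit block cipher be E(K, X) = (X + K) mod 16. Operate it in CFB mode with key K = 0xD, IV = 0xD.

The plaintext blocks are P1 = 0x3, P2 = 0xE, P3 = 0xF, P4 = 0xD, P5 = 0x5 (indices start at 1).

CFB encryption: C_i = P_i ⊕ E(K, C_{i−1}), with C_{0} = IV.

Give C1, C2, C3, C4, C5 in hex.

C1 = 0x9, C2 = 0x8, C3 = 0xA, C4 = 0xA, C5 = 0x2

C1: E(K, 0xD) = 0xA; 0x3 ⊕ 0xA = 0x9.
C2: E(K, 0x9) = 0x6; 0xE ⊕ 0x6 = 0x8.
C3: E(K, 0x8) = 0x5; 0xF ⊕ 0x5 = 0xA.
C4: E(K, 0xA) = 0x7; 0xD ⊕ 0x7 = 0xA.
C5: E(K, 0xA) = 0x7; 0x5 ⊕ 0x7 = 0x2.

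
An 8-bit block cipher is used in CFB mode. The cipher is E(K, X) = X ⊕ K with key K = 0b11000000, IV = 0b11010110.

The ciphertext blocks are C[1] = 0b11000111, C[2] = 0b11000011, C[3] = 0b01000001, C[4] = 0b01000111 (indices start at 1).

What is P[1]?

CFB decryption: P_i = C_i ⊕ E(K, C_{i−1}), with C_{0} = IV.
P[1]: E(K, 0b11010110) = 0b00010110; 0b11000111 ⊕ 0b00010110 = 0b11010001.

P[1] = 0b11010001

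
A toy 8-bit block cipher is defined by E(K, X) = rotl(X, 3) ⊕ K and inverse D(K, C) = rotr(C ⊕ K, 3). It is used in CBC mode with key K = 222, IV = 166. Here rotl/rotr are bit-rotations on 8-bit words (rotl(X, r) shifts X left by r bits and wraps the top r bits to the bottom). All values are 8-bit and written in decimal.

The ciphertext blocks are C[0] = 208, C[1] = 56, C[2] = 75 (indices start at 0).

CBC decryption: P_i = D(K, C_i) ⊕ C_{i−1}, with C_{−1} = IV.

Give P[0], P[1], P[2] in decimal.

P[0]: D(K, 208) = 193; 193 ⊕ 166 = 103.
P[1]: D(K, 56) = 220; 220 ⊕ 208 = 12.
P[2]: D(K, 75) = 178; 178 ⊕ 56 = 138.

P[0] = 103, P[1] = 12, P[2] = 138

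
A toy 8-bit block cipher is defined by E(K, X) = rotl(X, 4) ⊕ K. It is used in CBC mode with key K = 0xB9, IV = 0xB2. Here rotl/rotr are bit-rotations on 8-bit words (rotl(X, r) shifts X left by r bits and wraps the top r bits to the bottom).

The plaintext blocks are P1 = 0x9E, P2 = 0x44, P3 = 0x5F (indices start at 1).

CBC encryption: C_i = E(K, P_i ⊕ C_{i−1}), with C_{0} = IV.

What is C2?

C1: P1 ⊕ 0xB2 = 0x2C; E(K, 0x2C) = 0x7B.
C2: P2 ⊕ 0x7B = 0x3F; E(K, 0x3F) = 0x4A.

C2 = 0x4A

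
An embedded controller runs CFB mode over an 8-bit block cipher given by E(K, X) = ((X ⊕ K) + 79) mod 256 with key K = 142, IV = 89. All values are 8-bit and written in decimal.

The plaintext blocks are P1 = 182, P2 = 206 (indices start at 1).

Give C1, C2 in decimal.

CFB encryption: C_i = P_i ⊕ E(K, C_{i−1}), with C_{0} = IV.
C1: E(K, 89) = 38; 182 ⊕ 38 = 144.
C2: E(K, 144) = 109; 206 ⊕ 109 = 163.

C1 = 144, C2 = 163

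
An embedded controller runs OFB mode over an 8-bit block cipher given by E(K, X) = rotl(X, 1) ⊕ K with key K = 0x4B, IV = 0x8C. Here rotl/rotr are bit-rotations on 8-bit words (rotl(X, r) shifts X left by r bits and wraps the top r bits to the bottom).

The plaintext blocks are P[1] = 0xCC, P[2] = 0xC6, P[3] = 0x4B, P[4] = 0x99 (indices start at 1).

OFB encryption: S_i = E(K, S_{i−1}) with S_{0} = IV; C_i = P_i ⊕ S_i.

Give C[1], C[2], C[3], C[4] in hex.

C[1] = 0x9E, C[2] = 0x29, C[3] = 0xDF, C[4] = 0xFB

C[1]: S = E(K, 0x8C) = 0x52; 0xCC ⊕ 0x52 = 0x9E.
C[2]: S = E(K, 0x52) = 0xEF; 0xC6 ⊕ 0xEF = 0x29.
C[3]: S = E(K, 0xEF) = 0x94; 0x4B ⊕ 0x94 = 0xDF.
C[4]: S = E(K, 0x94) = 0x62; 0x99 ⊕ 0x62 = 0xFB.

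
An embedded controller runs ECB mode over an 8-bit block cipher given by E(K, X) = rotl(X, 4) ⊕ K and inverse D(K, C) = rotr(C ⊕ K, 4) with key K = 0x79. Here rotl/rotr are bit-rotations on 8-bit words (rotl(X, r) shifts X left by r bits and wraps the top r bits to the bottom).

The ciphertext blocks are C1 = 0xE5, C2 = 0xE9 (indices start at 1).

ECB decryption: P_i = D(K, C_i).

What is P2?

P2 = 0x09

P2: D(K, 0xE9) = 0x09.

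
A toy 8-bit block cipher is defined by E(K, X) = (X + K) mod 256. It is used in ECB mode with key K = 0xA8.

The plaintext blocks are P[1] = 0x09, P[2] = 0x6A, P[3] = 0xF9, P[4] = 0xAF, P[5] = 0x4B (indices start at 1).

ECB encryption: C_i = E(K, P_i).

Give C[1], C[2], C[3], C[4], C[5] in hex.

C[1] = 0xB1, C[2] = 0x12, C[3] = 0xA1, C[4] = 0x57, C[5] = 0xF3

C[1]: E(K, 0x09) = 0xB1.
C[2]: E(K, 0x6A) = 0x12.
C[3]: E(K, 0xF9) = 0xA1.
C[4]: E(K, 0xAF) = 0x57.
C[5]: E(K, 0x4B) = 0xF3.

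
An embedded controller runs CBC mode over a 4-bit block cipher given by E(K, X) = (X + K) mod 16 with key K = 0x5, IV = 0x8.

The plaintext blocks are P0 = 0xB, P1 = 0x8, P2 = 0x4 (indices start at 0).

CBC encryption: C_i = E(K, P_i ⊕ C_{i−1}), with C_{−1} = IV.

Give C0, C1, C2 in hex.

C0: P0 ⊕ 0x8 = 0x3; E(K, 0x3) = 0x8.
C1: P1 ⊕ 0x8 = 0x0; E(K, 0x0) = 0x5.
C2: P2 ⊕ 0x5 = 0x1; E(K, 0x1) = 0x6.

C0 = 0x8, C1 = 0x5, C2 = 0x6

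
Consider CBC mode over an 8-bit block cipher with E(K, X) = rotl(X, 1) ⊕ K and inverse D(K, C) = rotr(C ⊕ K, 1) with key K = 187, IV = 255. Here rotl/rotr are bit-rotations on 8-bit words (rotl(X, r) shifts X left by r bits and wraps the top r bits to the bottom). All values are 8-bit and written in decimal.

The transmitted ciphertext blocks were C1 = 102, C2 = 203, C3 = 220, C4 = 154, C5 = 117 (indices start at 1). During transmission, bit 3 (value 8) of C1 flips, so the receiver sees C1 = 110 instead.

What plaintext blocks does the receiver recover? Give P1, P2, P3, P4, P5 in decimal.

P1 = 21, P2 = 86, P3 = 120, P4 = 76, P5 = 253

CBC decryption: P_i = D(K, C_i) ⊕ C_{i−1}, with C_{0} = IV.
Only C1 changed, to 110. In CBC, a change in C_i garbles P_i and flips the same bit in P_{i+1}. Decrypting the received ciphertext:
P1: D(K, 110) = 234; 234 ⊕ 255 = 21.
P2: D(K, 203) = 56; 56 ⊕ 110 = 86.
P3: D(K, 220) = 179; 179 ⊕ 203 = 120.
P4: D(K, 154) = 144; 144 ⊕ 220 = 76.
P5: D(K, 117) = 103; 103 ⊕ 154 = 253.
Blocks that differ from the original plaintext: P1, P2.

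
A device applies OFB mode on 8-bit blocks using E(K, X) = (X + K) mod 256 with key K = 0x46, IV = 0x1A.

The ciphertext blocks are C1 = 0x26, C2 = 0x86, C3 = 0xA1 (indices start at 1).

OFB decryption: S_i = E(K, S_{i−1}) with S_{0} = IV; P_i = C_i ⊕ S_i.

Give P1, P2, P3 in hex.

P1: S = E(K, 0x1A) = 0x60; 0x26 ⊕ 0x60 = 0x46.
P2: S = E(K, 0x60) = 0xA6; 0x86 ⊕ 0xA6 = 0x20.
P3: S = E(K, 0xA6) = 0xEC; 0xA1 ⊕ 0xEC = 0x4D.

P1 = 0x46, P2 = 0x20, P3 = 0x4D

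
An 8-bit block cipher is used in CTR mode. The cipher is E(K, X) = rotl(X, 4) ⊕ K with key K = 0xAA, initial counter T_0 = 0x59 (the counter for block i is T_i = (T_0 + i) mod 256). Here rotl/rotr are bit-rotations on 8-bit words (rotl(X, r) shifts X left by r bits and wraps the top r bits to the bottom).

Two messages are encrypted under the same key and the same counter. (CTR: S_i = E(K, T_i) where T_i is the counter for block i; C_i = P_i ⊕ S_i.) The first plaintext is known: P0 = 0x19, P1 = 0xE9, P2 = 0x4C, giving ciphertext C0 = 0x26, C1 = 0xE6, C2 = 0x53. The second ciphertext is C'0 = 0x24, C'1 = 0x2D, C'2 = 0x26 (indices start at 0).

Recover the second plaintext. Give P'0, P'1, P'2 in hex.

In CTR with a reused counter, both messages share the same keystream S_i, so C_i ⊕ C'_i = P_i ⊕ P'_i and thus P'_i = P_i ⊕ C_i ⊕ C'_i.
P'0: 0x19 ⊕ 0x26 ⊕ 0x24 = 0x1B.
P'1: 0xE9 ⊕ 0xE6 ⊕ 0x2D = 0x22.
P'2: 0x4C ⊕ 0x53 ⊕ 0x26 = 0x39.

P'0 = 0x1B, P'1 = 0x22, P'2 = 0x39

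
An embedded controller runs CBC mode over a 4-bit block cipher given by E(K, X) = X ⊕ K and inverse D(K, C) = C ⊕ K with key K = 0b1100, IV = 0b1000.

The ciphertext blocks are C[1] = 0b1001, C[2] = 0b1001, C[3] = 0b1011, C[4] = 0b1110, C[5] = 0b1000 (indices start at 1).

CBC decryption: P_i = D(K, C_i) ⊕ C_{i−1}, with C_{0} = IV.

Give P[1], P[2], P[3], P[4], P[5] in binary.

P[1]: D(K, 0b1001) = 0b0101; 0b0101 ⊕ 0b1000 = 0b1101.
P[2]: D(K, 0b1001) = 0b0101; 0b0101 ⊕ 0b1001 = 0b1100.
P[3]: D(K, 0b1011) = 0b0111; 0b0111 ⊕ 0b1001 = 0b1110.
P[4]: D(K, 0b1110) = 0b0010; 0b0010 ⊕ 0b1011 = 0b1001.
P[5]: D(K, 0b1000) = 0b0100; 0b0100 ⊕ 0b1110 = 0b1010.

P[1] = 0b1101, P[2] = 0b1100, P[3] = 0b1110, P[4] = 0b1001, P[5] = 0b1010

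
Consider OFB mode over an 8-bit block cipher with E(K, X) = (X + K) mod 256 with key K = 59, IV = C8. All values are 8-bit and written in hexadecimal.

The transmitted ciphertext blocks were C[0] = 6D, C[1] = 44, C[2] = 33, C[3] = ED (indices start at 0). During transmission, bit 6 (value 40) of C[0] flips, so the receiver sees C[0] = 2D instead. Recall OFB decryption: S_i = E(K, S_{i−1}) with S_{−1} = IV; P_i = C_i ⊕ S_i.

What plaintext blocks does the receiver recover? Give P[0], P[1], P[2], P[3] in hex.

P[0] = 0C, P[1] = 3E, P[2] = E0, P[3] = C1

Only C[0] changed, to 2D. In OFB, a change in C_i flips the same bit in P_i only; the keystream is unaffected. Decrypting the received ciphertext:
P[0]: S = E(K, C8) = 21; 2D ⊕ 21 = 0C.
P[1]: S = E(K, 21) = 7A; 44 ⊕ 7A = 3E.
P[2]: S = E(K, 7A) = D3; 33 ⊕ D3 = E0.
P[3]: S = E(K, D3) = 2C; ED ⊕ 2C = C1.
Blocks that differ from the original plaintext: P[0].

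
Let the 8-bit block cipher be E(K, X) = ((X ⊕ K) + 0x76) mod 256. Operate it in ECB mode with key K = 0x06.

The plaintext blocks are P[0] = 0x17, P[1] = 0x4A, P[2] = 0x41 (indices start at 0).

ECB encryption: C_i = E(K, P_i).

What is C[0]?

C[0] = 0x87

C[0]: E(K, 0x17) = 0x87.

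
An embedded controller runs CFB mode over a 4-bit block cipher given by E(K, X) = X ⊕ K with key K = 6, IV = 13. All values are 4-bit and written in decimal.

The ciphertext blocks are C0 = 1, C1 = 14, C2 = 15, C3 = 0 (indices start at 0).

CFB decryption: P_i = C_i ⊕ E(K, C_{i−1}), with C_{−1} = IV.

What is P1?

P1: E(K, 1) = 7; 14 ⊕ 7 = 9.

P1 = 9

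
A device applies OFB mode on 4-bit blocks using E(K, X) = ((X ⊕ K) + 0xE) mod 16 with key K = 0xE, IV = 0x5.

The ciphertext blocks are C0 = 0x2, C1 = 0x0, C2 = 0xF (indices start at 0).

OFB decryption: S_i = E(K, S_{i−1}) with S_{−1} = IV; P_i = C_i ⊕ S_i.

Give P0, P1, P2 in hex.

P0 = 0xB, P1 = 0x5, P2 = 0x6

P0: S = E(K, 0x5) = 0x9; 0x2 ⊕ 0x9 = 0xB.
P1: S = E(K, 0x9) = 0x5; 0x0 ⊕ 0x5 = 0x5.
P2: S = E(K, 0x5) = 0x9; 0xF ⊕ 0x9 = 0x6.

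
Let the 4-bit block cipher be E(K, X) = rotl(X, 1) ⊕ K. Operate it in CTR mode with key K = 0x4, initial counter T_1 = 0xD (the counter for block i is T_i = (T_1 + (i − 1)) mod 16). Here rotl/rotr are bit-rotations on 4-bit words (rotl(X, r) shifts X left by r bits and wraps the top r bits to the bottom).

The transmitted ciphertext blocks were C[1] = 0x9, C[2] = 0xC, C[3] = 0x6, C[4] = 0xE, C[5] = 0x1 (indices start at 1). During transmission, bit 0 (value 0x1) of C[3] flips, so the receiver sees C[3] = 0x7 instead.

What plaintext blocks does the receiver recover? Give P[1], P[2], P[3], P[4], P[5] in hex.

CTR decryption: S_i = E(K, T_i) where T_i is the counter for block i; P_i = C_i ⊕ S_i.
Only C[3] changed, to 0x7. In CTR, a change in C_i flips the same bit in P_i only; the keystream is unaffected. Decrypting the received ciphertext:
P[1]: T = 0xD, S = E(K, T) = 0xF; 0x9 ⊕ 0xF = 0x6.
P[2]: T = 0xE, S = E(K, T) = 0x9; 0xC ⊕ 0x9 = 0x5.
P[3]: T = 0xF, S = E(K, T) = 0xB; 0x7 ⊕ 0xB = 0xC.
P[4]: T = 0x0, S = E(K, T) = 0x4; 0xE ⊕ 0x4 = 0xA.
P[5]: T = 0x1, S = E(K, T) = 0x6; 0x1 ⊕ 0x6 = 0x7.
Blocks that differ from the original plaintext: P[3].

P[1] = 0x6, P[2] = 0x5, P[3] = 0xC, P[4] = 0xA, P[5] = 0x7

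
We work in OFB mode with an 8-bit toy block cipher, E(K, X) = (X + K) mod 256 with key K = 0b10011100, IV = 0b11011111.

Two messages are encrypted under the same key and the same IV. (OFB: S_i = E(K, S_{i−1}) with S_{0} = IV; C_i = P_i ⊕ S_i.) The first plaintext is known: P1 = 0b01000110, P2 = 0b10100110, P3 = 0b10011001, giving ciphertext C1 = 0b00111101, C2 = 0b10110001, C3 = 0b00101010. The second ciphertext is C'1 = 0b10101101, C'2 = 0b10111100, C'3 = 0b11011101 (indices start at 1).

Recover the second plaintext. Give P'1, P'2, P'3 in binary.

P'1 = 0b11010110, P'2 = 0b10101011, P'3 = 0b01101110

In OFB with a reused IV, both messages share the same keystream S_i, so C_i ⊕ C'_i = P_i ⊕ P'_i and thus P'_i = P_i ⊕ C_i ⊕ C'_i.
P'1: 0b01000110 ⊕ 0b00111101 ⊕ 0b10101101 = 0b11010110.
P'2: 0b10100110 ⊕ 0b10110001 ⊕ 0b10111100 = 0b10101011.
P'3: 0b10011001 ⊕ 0b00101010 ⊕ 0b11011101 = 0b01101110.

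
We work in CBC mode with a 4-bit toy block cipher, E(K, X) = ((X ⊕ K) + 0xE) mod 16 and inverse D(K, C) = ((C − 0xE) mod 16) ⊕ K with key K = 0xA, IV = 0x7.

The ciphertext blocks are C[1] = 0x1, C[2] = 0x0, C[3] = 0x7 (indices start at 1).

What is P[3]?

CBC decryption: P_i = D(K, C_i) ⊕ C_{i−1}, with C_{0} = IV.
P[3]: D(K, 0x7) = 0x3; 0x3 ⊕ 0x0 = 0x3.

P[3] = 0x3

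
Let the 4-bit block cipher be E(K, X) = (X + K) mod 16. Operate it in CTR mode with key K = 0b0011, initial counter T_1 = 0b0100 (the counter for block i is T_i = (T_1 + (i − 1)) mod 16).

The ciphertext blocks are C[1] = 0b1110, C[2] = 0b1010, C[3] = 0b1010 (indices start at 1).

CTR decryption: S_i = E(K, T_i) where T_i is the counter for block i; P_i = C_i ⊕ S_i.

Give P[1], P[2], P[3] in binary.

P[1] = 0b1001, P[2] = 0b0010, P[3] = 0b0011

P[1]: T = 0b0100, S = E(K, T) = 0b0111; 0b1110 ⊕ 0b0111 = 0b1001.
P[2]: T = 0b0101, S = E(K, T) = 0b1000; 0b1010 ⊕ 0b1000 = 0b0010.
P[3]: T = 0b0110, S = E(K, T) = 0b1001; 0b1010 ⊕ 0b1001 = 0b0011.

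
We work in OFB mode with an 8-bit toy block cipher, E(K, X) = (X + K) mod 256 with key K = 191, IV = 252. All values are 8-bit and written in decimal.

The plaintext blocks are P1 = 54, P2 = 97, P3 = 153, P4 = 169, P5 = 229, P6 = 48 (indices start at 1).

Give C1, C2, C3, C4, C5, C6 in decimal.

OFB encryption: S_i = E(K, S_{i−1}) with S_{0} = IV; C_i = P_i ⊕ S_i.
C1: S = E(K, 252) = 187; 54 ⊕ 187 = 141.
C2: S = E(K, 187) = 122; 97 ⊕ 122 = 27.
C3: S = E(K, 122) = 57; 153 ⊕ 57 = 160.
C4: S = E(K, 57) = 248; 169 ⊕ 248 = 81.
C5: S = E(K, 248) = 183; 229 ⊕ 183 = 82.
C6: S = E(K, 183) = 118; 48 ⊕ 118 = 70.

C1 = 141, C2 = 27, C3 = 160, C4 = 81, C5 = 82, C6 = 70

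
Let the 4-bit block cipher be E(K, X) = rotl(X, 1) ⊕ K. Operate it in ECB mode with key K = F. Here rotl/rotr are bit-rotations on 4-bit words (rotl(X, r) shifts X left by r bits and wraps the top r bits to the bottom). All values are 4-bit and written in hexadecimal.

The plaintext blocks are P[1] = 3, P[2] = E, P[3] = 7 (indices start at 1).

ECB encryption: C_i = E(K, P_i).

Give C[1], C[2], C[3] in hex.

C[1]: E(K, 3) = 9.
C[2]: E(K, E) = 2.
C[3]: E(K, 7) = 1.

C[1] = 9, C[2] = 2, C[3] = 1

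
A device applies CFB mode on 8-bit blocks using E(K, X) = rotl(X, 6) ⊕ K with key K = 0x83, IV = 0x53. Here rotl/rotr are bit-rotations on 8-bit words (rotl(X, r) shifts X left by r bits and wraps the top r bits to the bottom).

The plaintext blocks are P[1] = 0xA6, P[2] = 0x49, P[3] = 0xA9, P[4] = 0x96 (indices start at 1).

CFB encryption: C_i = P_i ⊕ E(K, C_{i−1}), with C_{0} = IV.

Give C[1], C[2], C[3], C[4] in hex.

C[1]: E(K, 0x53) = 0x57; 0xA6 ⊕ 0x57 = 0xF1.
C[2]: E(K, 0xF1) = 0xFF; 0x49 ⊕ 0xFF = 0xB6.
C[3]: E(K, 0xB6) = 0x2E; 0xA9 ⊕ 0x2E = 0x87.
C[4]: E(K, 0x87) = 0x62; 0x96 ⊕ 0x62 = 0xF4.

C[1] = 0xF1, C[2] = 0xB6, C[3] = 0x87, C[4] = 0xF4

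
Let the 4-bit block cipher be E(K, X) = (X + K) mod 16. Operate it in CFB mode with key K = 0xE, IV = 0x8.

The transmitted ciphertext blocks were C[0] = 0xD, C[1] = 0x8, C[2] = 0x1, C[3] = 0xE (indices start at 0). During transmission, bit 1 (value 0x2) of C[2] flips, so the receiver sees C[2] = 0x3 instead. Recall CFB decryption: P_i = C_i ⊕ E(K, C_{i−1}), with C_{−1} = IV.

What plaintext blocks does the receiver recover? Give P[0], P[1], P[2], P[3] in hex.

Only C[2] changed, to 0x3. In CFB, a change in C_i flips the same bit in P_i and garbles P_{i+1}. Decrypting the received ciphertext:
P[0]: E(K, 0x8) = 0x6; 0xD ⊕ 0x6 = 0xB.
P[1]: E(K, 0xD) = 0xB; 0x8 ⊕ 0xB = 0x3.
P[2]: E(K, 0x8) = 0x6; 0x3 ⊕ 0x6 = 0x5.
P[3]: E(K, 0x3) = 0x1; 0xE ⊕ 0x1 = 0xF.
Blocks that differ from the original plaintext: P[2], P[3].

P[0] = 0xB, P[1] = 0x3, P[2] = 0x5, P[3] = 0xF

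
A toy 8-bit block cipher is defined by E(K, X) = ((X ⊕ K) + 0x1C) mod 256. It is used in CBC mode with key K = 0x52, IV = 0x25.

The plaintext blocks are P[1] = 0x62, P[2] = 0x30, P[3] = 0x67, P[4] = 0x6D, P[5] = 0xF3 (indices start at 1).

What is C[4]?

C[4] = 0x65

CBC encryption: C_i = E(K, P_i ⊕ C_{i−1}), with C_{0} = IV.
C[1]: P[1] ⊕ 0x25 = 0x47; E(K, 0x47) = 0x31.
C[2]: P[2] ⊕ 0x31 = 0x01; E(K, 0x01) = 0x6F.
C[3]: P[3] ⊕ 0x6F = 0x08; E(K, 0x08) = 0x76.
C[4]: P[4] ⊕ 0x76 = 0x1B; E(K, 0x1B) = 0x65.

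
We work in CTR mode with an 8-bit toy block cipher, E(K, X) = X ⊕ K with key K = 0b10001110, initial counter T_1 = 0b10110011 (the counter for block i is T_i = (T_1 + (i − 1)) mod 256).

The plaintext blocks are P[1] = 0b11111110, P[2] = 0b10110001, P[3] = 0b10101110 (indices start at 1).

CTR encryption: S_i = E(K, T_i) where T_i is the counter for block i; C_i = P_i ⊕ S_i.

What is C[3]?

C[1]: T = 0b10110011, S = E(K, T) = 0b00111101; 0b11111110 ⊕ 0b00111101 = 0b11000011.
C[2]: T = 0b10110100, S = E(K, T) = 0b00111010; 0b10110001 ⊕ 0b00111010 = 0b10001011.
C[3]: T = 0b10110101, S = E(K, T) = 0b00111011; 0b10101110 ⊕ 0b00111011 = 0b10010101.

C[3] = 0b10010101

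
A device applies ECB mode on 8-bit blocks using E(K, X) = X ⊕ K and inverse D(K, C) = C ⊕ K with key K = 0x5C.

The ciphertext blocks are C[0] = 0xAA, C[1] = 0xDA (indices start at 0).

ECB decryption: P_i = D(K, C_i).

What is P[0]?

P[0]: D(K, 0xAA) = 0xF6.

P[0] = 0xF6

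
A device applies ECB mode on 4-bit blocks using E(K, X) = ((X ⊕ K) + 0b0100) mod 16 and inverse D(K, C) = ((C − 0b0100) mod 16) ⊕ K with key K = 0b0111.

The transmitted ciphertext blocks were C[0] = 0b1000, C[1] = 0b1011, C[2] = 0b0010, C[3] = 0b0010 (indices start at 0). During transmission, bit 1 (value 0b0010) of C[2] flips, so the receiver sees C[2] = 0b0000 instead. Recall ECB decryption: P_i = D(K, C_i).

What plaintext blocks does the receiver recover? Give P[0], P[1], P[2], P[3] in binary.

P[0] = 0b0011, P[1] = 0b0000, P[2] = 0b1011, P[3] = 0b1001

Only C[2] changed, to 0b0000. In ECB, a change in C_i affects only P_i. Decrypting the received ciphertext:
P[0]: D(K, 0b1000) = 0b0011.
P[1]: D(K, 0b1011) = 0b0000.
P[2]: D(K, 0b0000) = 0b1011.
P[3]: D(K, 0b0010) = 0b1001.
Blocks that differ from the original plaintext: P[2].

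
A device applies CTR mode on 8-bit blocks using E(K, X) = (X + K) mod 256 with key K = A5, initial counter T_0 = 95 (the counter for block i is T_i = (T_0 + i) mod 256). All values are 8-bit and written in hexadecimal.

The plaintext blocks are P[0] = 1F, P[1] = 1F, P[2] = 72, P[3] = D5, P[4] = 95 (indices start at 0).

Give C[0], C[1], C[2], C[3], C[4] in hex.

C[0] = 25, C[1] = 24, C[2] = 4E, C[3] = E8, C[4] = AB

CTR encryption: S_i = E(K, T_i) where T_i is the counter for block i; C_i = P_i ⊕ S_i.
C[0]: T = 95, S = E(K, T) = 3A; 1F ⊕ 3A = 25.
C[1]: T = 96, S = E(K, T) = 3B; 1F ⊕ 3B = 24.
C[2]: T = 97, S = E(K, T) = 3C; 72 ⊕ 3C = 4E.
C[3]: T = 98, S = E(K, T) = 3D; D5 ⊕ 3D = E8.
C[4]: T = 99, S = E(K, T) = 3E; 95 ⊕ 3E = AB.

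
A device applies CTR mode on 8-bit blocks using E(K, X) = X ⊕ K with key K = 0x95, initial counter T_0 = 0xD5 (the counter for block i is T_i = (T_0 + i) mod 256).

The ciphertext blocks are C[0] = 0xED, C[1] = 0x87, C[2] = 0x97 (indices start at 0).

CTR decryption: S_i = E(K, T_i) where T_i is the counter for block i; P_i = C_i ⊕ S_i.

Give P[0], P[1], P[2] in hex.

P[0] = 0xAD, P[1] = 0xC4, P[2] = 0xD5

P[0]: T = 0xD5, S = E(K, T) = 0x40; 0xED ⊕ 0x40 = 0xAD.
P[1]: T = 0xD6, S = E(K, T) = 0x43; 0x87 ⊕ 0x43 = 0xC4.
P[2]: T = 0xD7, S = E(K, T) = 0x42; 0x97 ⊕ 0x42 = 0xD5.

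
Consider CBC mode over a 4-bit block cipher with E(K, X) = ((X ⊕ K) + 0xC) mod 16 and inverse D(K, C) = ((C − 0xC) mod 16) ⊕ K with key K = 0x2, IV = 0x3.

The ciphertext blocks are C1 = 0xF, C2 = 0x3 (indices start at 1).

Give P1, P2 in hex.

P1 = 0x2, P2 = 0xA

CBC decryption: P_i = D(K, C_i) ⊕ C_{i−1}, with C_{0} = IV.
P1: D(K, 0xF) = 0x1; 0x1 ⊕ 0x3 = 0x2.
P2: D(K, 0x3) = 0x5; 0x5 ⊕ 0xF = 0xA.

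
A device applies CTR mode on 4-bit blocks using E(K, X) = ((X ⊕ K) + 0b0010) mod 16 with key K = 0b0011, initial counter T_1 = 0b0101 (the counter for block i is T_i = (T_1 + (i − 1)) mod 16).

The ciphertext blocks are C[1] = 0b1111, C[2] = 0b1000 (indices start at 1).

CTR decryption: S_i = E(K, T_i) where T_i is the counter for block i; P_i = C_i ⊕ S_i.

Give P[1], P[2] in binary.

P[1] = 0b0111, P[2] = 0b1111

P[1]: T = 0b0101, S = E(K, T) = 0b1000; 0b1111 ⊕ 0b1000 = 0b0111.
P[2]: T = 0b0110, S = E(K, T) = 0b0111; 0b1000 ⊕ 0b0111 = 0b1111.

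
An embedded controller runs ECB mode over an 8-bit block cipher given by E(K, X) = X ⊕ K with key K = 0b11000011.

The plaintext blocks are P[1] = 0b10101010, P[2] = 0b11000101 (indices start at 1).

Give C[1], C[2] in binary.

C[1] = 0b01101001, C[2] = 0b00000110

ECB encryption: C_i = E(K, P_i).
C[1]: E(K, 0b10101010) = 0b01101001.
C[2]: E(K, 0b11000101) = 0b00000110.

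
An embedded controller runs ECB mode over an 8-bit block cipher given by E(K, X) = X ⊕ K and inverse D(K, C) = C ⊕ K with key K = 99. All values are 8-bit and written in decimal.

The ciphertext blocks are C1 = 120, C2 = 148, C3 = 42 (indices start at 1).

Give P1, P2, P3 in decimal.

P1 = 27, P2 = 247, P3 = 73

ECB decryption: P_i = D(K, C_i).
P1: D(K, 120) = 27.
P2: D(K, 148) = 247.
P3: D(K, 42) = 73.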